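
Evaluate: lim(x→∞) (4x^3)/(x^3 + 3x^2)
This is an ∞/∞ indeterminate form.

Apply L'Hôpital's rule: differentiate numerator and denominator separately.
  f(x) = 4·x^3   ⇒   f'(x) = 12·x^2
  g(x) = x^3 + 3·x^2   ⇒   g'(x) = 3·x^2 + 6·x
  lim(x→∞) f'(x)/g'(x) = lim(x→∞) (12·x^2)/(3·x^2 + 6·x)
  = 4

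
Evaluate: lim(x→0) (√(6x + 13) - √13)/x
This is a standard limit.

Factor or rationalize the expression:
  lim(x→0) (√(6x + 13) - √13)/x = 3·sqrt(13)/13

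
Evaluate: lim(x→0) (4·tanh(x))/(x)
This is a 0/0 indeterminate form.

Apply L'Hôpital's rule: differentiate numerator and denominator separately.
  f(x) = 4·tanh(x)   ⇒   f'(x) = 4 - 4·tanh(x)^2
  g(x) = x   ⇒   g'(x) = 1
  lim(x→0) f'(x)/g'(x) = lim(x→0) (4 - 4·tanh(x)^2)/(1)
  = 4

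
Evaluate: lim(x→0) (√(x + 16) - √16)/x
This is a standard limit.

Factor or rationalize the expression:
  lim(x→0) (√(x + 16) - √16)/x = 1/8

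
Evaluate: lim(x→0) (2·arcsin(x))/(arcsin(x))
This is a 0/0 indeterminate form.

Apply L'Hôpital's rule: differentiate numerator and denominator separately.
  f(x) = 2·asin(x)   ⇒   f'(x) = 2/sqrt(1 - x^2)
  g(x) = asin(x)   ⇒   g'(x) = 1/sqrt(1 - x^2)
  lim(x→0) f'(x)/g'(x) = lim(x→0) (2/sqrt(1 - x^2))/(1/sqrt(1 - x^2))
  = 2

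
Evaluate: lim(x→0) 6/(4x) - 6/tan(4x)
This is an ∞-∞ indeterminate form.

Combine fractions or rationalize to convert ∞-∞ to 0/0 form:
  lim(x→0) 6/(4x) - 6/tan(4x) = 0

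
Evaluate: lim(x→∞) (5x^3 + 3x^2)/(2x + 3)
This is an ∞/∞ indeterminate form.

Apply L'Hôpital's rule: differentiate numerator and denominator separately.
  f(x) = 5·x^3 + 3·x^2   ⇒   f'(x) = 15·x^2 + 6·x
  g(x) = 2·x + 3   ⇒   g'(x) = 2
  lim(x→∞) f'(x)/g'(x) = lim(x→∞) (15·x^2 + 6·x)/(2)
  = ∞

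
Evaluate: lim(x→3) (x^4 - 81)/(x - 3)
This is a standard limit.

Factor or rationalize the expression:
  lim(x→3) (x^4 - 81)/(x - 3) = 108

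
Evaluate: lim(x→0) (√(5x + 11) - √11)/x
This is a standard limit.

Factor or rationalize the expression:
  lim(x→0) (√(5x + 11) - √11)/x = 5·sqrt(11)/22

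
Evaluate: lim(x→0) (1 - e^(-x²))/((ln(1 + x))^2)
This is a 0/0 indeterminate form.

Apply L'Hôpital's rule: differentiate numerator and denominator separately.
  f(x) = 1 - e^(-x^2)   ⇒   f'(x) = 2·x·e^(-x^2)
  g(x) = ln(x + 1)^2   ⇒   g'(x) = 2·ln(x + 1)/(x + 1)
  lim(x→0) f'(x)/g'(x) = lim(x→0) (2·x·e^(-x^2))/(2·ln(x + 1)/(x + 1))
  = 1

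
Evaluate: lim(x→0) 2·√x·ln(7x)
This is a 0·∞ indeterminate form.

Rewrite 0·∞ as a quotient (0/0 or ∞/∞ form), then apply L'Hôpital's rule:
  lim(x→0) 2·√x·ln(7x) = 0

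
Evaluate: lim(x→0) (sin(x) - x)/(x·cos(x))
This is a 0/0 indeterminate form.

Apply L'Hôpital's rule: differentiate numerator and denominator separately.
  f(x) = -x + sin(x)   ⇒   f'(x) = cos(x) - 1
  g(x) = x·cos(x)   ⇒   g'(x) = -x·sin(x) + cos(x)
  lim(x→0) f'(x)/g'(x) = lim(x→0) (cos(x) - 1)/(-x·sin(x) + cos(x))
  = 0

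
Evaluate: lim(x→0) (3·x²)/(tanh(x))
This is a 0/0 indeterminate form.

Apply L'Hôpital's rule: differentiate numerator and denominator separately.
  f(x) = 3·x^2   ⇒   f'(x) = 6·x
  g(x) = tanh(x)   ⇒   g'(x) = 1 - tanh(x)^2
  lim(x→0) f'(x)/g'(x) = lim(x→0) (6·x)/(1 - tanh(x)^2)
  = 0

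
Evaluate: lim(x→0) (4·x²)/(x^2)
This is a 0/0 indeterminate form.

Apply L'Hôpital's rule: differentiate numerator and denominator separately.
  f(x) = 4·x^2   ⇒   f'(x) = 8·x
  g(x) = x^2   ⇒   g'(x) = 2·x
  lim(x→0) f'(x)/g'(x) = lim(x→0) (8·x)/(2·x)
  = 4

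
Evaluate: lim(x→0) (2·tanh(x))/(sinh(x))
This is a 0/0 indeterminate form.

Apply L'Hôpital's rule: differentiate numerator and denominator separately.
  f(x) = 2·tanh(x)   ⇒   f'(x) = 2 - 2·tanh(x)^2
  g(x) = sinh(x)   ⇒   g'(x) = cosh(x)
  lim(x→0) f'(x)/g'(x) = lim(x→0) (2 - 2·tanh(x)^2)/(cosh(x))
  = 2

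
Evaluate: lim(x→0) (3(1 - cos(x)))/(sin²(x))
This is a 0/0 indeterminate form.

Apply L'Hôpital's rule: differentiate numerator and denominator separately.
  f(x) = 3 - 3·cos(x)   ⇒   f'(x) = 3·sin(x)
  g(x) = sin(x)^2   ⇒   g'(x) = 2·sin(x)·cos(x)
  lim(x→0) f'(x)/g'(x) = lim(x→0) (3·sin(x))/(2·sin(x)·cos(x))
  = 3/2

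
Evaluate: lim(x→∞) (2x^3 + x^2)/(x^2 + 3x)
This is an ∞/∞ indeterminate form.

Apply L'Hôpital's rule: differentiate numerator and denominator separately.
  f(x) = 2·x^3 + x^2   ⇒   f'(x) = 6·x^2 + 2·x
  g(x) = x^2 + 3·x   ⇒   g'(x) = 2·x + 3
  lim(x→∞) f'(x)/g'(x) = lim(x→∞) (6·x^2 + 2·x)/(2·x + 3)
  = ∞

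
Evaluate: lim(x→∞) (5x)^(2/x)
This is an exponential indeterminate form.

For exponential indeterminate forms, take the natural log:
  Let L = lim(x→∞) (5x)^(2/x)
  Then ln(L) = lim(x→∞) [exponent × ln(base)]
  Evaluate using L'Hôpital or standard limits, then exponentiate.
  L = 1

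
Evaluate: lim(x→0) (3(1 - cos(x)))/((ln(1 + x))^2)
This is a 0/0 indeterminate form.

Apply L'Hôpital's rule: differentiate numerator and denominator separately.
  f(x) = 3 - 3·cos(x)   ⇒   f'(x) = 3·sin(x)
  g(x) = ln(x + 1)^2   ⇒   g'(x) = 2·ln(x + 1)/(x + 1)
  lim(x→0) f'(x)/g'(x) = lim(x→0) (3·sin(x))/(2·ln(x + 1)/(x + 1))
  = 3/2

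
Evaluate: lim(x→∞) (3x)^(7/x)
This is an exponential indeterminate form.

For exponential indeterminate forms, take the natural log:
  Let L = lim(x→∞) (3x)^(7/x)
  Then ln(L) = lim(x→∞) [exponent × ln(base)]
  Evaluate using L'Hôpital or standard limits, then exponentiate.
  L = 1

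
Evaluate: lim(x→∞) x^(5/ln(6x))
This is an exponential indeterminate form.

For exponential indeterminate forms, take the natural log:
  Let L = lim(x→∞) x^(5/ln(6x))
  Then ln(L) = lim(x→∞) [exponent × ln(base)]
  Evaluate using L'Hôpital or standard limits, then exponentiate.
  L = e^(5)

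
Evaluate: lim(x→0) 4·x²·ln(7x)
This is a 0·∞ indeterminate form.

Rewrite 0·∞ as a quotient (0/0 or ∞/∞ form), then apply L'Hôpital's rule:
  lim(x→0) 4·x²·ln(7x) = 0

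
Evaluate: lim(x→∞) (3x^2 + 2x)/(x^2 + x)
This is an ∞/∞ indeterminate form.

Apply L'Hôpital's rule: differentiate numerator and denominator separately.
  f(x) = 3·x^2 + 2·x   ⇒   f'(x) = 6·x + 2
  g(x) = x^2 + x   ⇒   g'(x) = 2·x + 1
  lim(x→∞) f'(x)/g'(x) = lim(x→∞) (6·x + 2)/(2·x + 1)
  = 3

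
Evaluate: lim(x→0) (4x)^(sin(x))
This is an exponential indeterminate form.

For exponential indeterminate forms, take the natural log:
  Let L = lim(x→0) (4x)^(sin(x))
  Then ln(L) = lim(x→0) [exponent × ln(base)]
  Evaluate using L'Hôpital or standard limits, then exponentiate.
  L = 1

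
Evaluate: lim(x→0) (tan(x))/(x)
This is a 0/0 indeterminate form.

Apply L'Hôpital's rule: differentiate numerator and denominator separately.
  f(x) = tan(x)   ⇒   f'(x) = tan(x)^2 + 1
  g(x) = x   ⇒   g'(x) = 1
  lim(x→0) f'(x)/g'(x) = lim(x→0) (tan(x)^2 + 1)/(1)
  = 1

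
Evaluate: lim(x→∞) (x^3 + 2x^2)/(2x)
This is an ∞/∞ indeterminate form.

Apply L'Hôpital's rule: differentiate numerator and denominator separately.
  f(x) = x^3 + 2·x^2   ⇒   f'(x) = 3·x^2 + 4·x
  g(x) = 2·x   ⇒   g'(x) = 2
  lim(x→∞) f'(x)/g'(x) = lim(x→∞) (3·x^2 + 4·x)/(2)
  = ∞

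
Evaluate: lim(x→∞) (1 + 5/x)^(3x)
This is an exponential indeterminate form.

For exponential indeterminate forms, take the natural log:
  Let L = lim(x→∞) (1 + 5/x)^(3x)
  Then ln(L) = lim(x→∞) [exponent × ln(base)]
  Evaluate using L'Hôpital or standard limits, then exponentiate.
  L = e^(15)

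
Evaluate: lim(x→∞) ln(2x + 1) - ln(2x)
This is an ∞-∞ indeterminate form.

Combine fractions or rationalize to convert ∞-∞ to 0/0 form:
  lim(x→∞) ln(2x + 1) - ln(2x) = 0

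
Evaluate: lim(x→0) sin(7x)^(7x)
This is an exponential indeterminate form.

For exponential indeterminate forms, take the natural log:
  Let L = lim(x→0) sin(7x)^(7x)
  Then ln(L) = lim(x→0) [exponent × ln(base)]
  Evaluate using L'Hôpital or standard limits, then exponentiate.
  L = 1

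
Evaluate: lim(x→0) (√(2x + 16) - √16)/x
This is a standard limit.

Factor or rationalize the expression:
  lim(x→0) (√(2x + 16) - √16)/x = 1/4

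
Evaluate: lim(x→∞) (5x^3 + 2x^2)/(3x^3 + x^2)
This is an ∞/∞ indeterminate form.

Apply L'Hôpital's rule: differentiate numerator and denominator separately.
  f(x) = 5·x^3 + 2·x^2   ⇒   f'(x) = 15·x^2 + 4·x
  g(x) = 3·x^3 + x^2   ⇒   g'(x) = 9·x^2 + 2·x
  lim(x→∞) f'(x)/g'(x) = lim(x→∞) (15·x^2 + 4·x)/(9·x^2 + 2·x)
  = 5/3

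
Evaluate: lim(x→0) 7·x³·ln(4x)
This is a 0·∞ indeterminate form.

Rewrite 0·∞ as a quotient (0/0 or ∞/∞ form), then apply L'Hôpital's rule:
  lim(x→0) 7·x³·ln(4x) = 0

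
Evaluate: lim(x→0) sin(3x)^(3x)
This is an exponential indeterminate form.

For exponential indeterminate forms, take the natural log:
  Let L = lim(x→0) sin(3x)^(3x)
  Then ln(L) = lim(x→0) [exponent × ln(base)]
  Evaluate using L'Hôpital or standard limits, then exponentiate.
  L = 1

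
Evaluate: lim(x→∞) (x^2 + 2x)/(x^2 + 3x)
This is an ∞/∞ indeterminate form.

Apply L'Hôpital's rule: differentiate numerator and denominator separately.
  f(x) = x^2 + 2·x   ⇒   f'(x) = 2·x + 2
  g(x) = x^2 + 3·x   ⇒   g'(x) = 2·x + 3
  lim(x→∞) f'(x)/g'(x) = lim(x→∞) (2·x + 2)/(2·x + 3)
  = 1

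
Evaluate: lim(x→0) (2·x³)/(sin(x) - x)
This is a 0/0 indeterminate form.

Apply L'Hôpital's rule: differentiate numerator and denominator separately.
  f(x) = 2·x^3   ⇒   f'(x) = 6·x^2
  g(x) = -x + sin(x)   ⇒   g'(x) = cos(x) - 1
  lim(x→0) f'(x)/g'(x) = lim(x→0) (6·x^2)/(cos(x) - 1)
  = -12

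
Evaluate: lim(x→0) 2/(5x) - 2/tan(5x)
This is an ∞-∞ indeterminate form.

Combine fractions or rationalize to convert ∞-∞ to 0/0 form:
  lim(x→0) 2/(5x) - 2/tan(5x) = 0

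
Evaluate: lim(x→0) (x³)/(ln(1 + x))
This is a 0/0 indeterminate form.

Apply L'Hôpital's rule: differentiate numerator and denominator separately.
  f(x) = x^3   ⇒   f'(x) = 3·x^2
  g(x) = ln(x + 1)   ⇒   g'(x) = 1/(x + 1)
  lim(x→0) f'(x)/g'(x) = lim(x→0) (3·x^2)/(1/(x + 1))
  = 0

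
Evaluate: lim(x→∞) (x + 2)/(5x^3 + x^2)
This is an ∞/∞ indeterminate form.

Apply L'Hôpital's rule: differentiate numerator and denominator separately.
  f(x) = x + 2   ⇒   f'(x) = 1
  g(x) = 5·x^3 + x^2   ⇒   g'(x) = 15·x^2 + 2·x
  lim(x→∞) f'(x)/g'(x) = lim(x→∞) (1)/(15·x^2 + 2·x)
  = 0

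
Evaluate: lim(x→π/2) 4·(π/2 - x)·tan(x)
This is a 0·∞ indeterminate form.

Rewrite 0·∞ as a quotient (0/0 or ∞/∞ form), then apply L'Hôpital's rule:
  lim(x→π/2) 4·(π/2 - x)·tan(x) = 4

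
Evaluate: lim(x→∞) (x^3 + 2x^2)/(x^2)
This is an ∞/∞ indeterminate form.

Apply L'Hôpital's rule: differentiate numerator and denominator separately.
  f(x) = x^3 + 2·x^2   ⇒   f'(x) = 3·x^2 + 4·x
  g(x) = x^2   ⇒   g'(x) = 2·x
  lim(x→∞) f'(x)/g'(x) = lim(x→∞) (3·x^2 + 4·x)/(2·x)
  = ∞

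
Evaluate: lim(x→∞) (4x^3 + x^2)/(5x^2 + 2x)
This is an ∞/∞ indeterminate form.

Apply L'Hôpital's rule: differentiate numerator and denominator separately.
  f(x) = 4·x^3 + x^2   ⇒   f'(x) = 12·x^2 + 2·x
  g(x) = 5·x^2 + 2·x   ⇒   g'(x) = 10·x + 2
  lim(x→∞) f'(x)/g'(x) = lim(x→∞) (12·x^2 + 2·x)/(10·x + 2)
  = ∞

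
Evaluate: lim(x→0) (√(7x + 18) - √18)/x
This is a standard limit.

Factor or rationalize the expression:
  lim(x→0) (√(7x + 18) - √18)/x = 7·sqrt(2)/12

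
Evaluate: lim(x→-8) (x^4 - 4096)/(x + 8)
This is a standard limit.

Factor or rationalize the expression:
  lim(x→-8) (x^4 - 4096)/(x + 8) = -2048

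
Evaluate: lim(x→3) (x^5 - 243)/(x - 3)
This is a standard limit.

Factor or rationalize the expression:
  lim(x→3) (x^5 - 243)/(x - 3) = 405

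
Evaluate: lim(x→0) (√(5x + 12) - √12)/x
This is a standard limit.

Factor or rationalize the expression:
  lim(x→0) (√(5x + 12) - √12)/x = 5·sqrt(3)/12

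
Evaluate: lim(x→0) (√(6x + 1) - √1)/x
This is a standard limit.

Factor or rationalize the expression:
  lim(x→0) (√(6x + 1) - √1)/x = 3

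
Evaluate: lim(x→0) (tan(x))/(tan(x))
This is a 0/0 indeterminate form.

Apply L'Hôpital's rule: differentiate numerator and denominator separately.
  f(x) = tan(x)   ⇒   f'(x) = tan(x)^2 + 1
  g(x) = tan(x)   ⇒   g'(x) = tan(x)^2 + 1
  lim(x→0) f'(x)/g'(x) = lim(x→0) (tan(x)^2 + 1)/(tan(x)^2 + 1)
  = 1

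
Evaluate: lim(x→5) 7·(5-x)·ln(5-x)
This is a 0·∞ indeterminate form.

Rewrite 0·∞ as a quotient (0/0 or ∞/∞ form), then apply L'Hôpital's rule:
  lim(x→5) 7·(5-x)·ln(5-x) = 0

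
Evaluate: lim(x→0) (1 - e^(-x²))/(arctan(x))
This is a 0/0 indeterminate form.

Apply L'Hôpital's rule: differentiate numerator and denominator separately.
  f(x) = 1 - e^(-x^2)   ⇒   f'(x) = 2·x·e^(-x^2)
  g(x) = atan(x)   ⇒   g'(x) = 1/(x^2 + 1)
  lim(x→0) f'(x)/g'(x) = lim(x→0) (2·x·e^(-x^2))/(1/(x^2 + 1))
  = 0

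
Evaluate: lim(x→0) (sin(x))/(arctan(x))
This is a 0/0 indeterminate form.

Apply L'Hôpital's rule: differentiate numerator and denominator separately.
  f(x) = sin(x)   ⇒   f'(x) = cos(x)
  g(x) = atan(x)   ⇒   g'(x) = 1/(x^2 + 1)
  lim(x→0) f'(x)/g'(x) = lim(x→0) (cos(x))/(1/(x^2 + 1))
  = 1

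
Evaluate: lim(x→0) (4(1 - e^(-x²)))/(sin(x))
This is a 0/0 indeterminate form.

Apply L'Hôpital's rule: differentiate numerator and denominator separately.
  f(x) = 4 - 4·e^(-x^2)   ⇒   f'(x) = 8·x·e^(-x^2)
  g(x) = sin(x)   ⇒   g'(x) = cos(x)
  lim(x→0) f'(x)/g'(x) = lim(x→0) (8·x·e^(-x^2))/(cos(x))
  = 0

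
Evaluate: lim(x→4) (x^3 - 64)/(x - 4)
This is a standard limit.

Factor or rationalize the expression:
  lim(x→4) (x^3 - 64)/(x - 4) = 48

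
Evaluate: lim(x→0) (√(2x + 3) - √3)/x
This is a standard limit.

Factor or rationalize the expression:
  lim(x→0) (√(2x + 3) - √3)/x = sqrt(3)/3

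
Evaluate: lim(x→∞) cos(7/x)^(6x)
This is an exponential indeterminate form.

For exponential indeterminate forms, take the natural log:
  Let L = lim(x→∞) cos(7/x)^(6x)
  Then ln(L) = lim(x→∞) [exponent × ln(base)]
  Evaluate using L'Hôpital or standard limits, then exponentiate.
  L = 1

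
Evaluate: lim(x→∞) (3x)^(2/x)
This is an exponential indeterminate form.

For exponential indeterminate forms, take the natural log:
  Let L = lim(x→∞) (3x)^(2/x)
  Then ln(L) = lim(x→∞) [exponent × ln(base)]
  Evaluate using L'Hôpital or standard limits, then exponentiate.
  L = 1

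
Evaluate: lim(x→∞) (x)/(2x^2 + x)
This is an ∞/∞ indeterminate form.

Apply L'Hôpital's rule: differentiate numerator and denominator separately.
  f(x) = x   ⇒   f'(x) = 1
  g(x) = 2·x^2 + x   ⇒   g'(x) = 4·x + 1
  lim(x→∞) f'(x)/g'(x) = lim(x→∞) (1)/(4·x + 1)
  = 0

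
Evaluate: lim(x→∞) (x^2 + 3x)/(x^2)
This is an ∞/∞ indeterminate form.

Apply L'Hôpital's rule: differentiate numerator and denominator separately.
  f(x) = x^2 + 3·x   ⇒   f'(x) = 2·x + 3
  g(x) = x^2   ⇒   g'(x) = 2·x
  lim(x→∞) f'(x)/g'(x) = lim(x→∞) (2·x + 3)/(2·x)
  = 1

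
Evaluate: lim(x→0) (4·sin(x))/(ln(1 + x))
This is a 0/0 indeterminate form.

Apply L'Hôpital's rule: differentiate numerator and denominator separately.
  f(x) = 4·sin(x)   ⇒   f'(x) = 4·cos(x)
  g(x) = ln(x + 1)   ⇒   g'(x) = 1/(x + 1)
  lim(x→0) f'(x)/g'(x) = lim(x→0) (4·cos(x))/(1/(x + 1))
  = 4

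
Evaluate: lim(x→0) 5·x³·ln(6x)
This is a 0·∞ indeterminate form.

Rewrite 0·∞ as a quotient (0/0 or ∞/∞ form), then apply L'Hôpital's rule:
  lim(x→0) 5·x³·ln(6x) = 0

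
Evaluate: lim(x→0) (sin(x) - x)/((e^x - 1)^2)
This is a 0/0 indeterminate form.

Apply L'Hôpital's rule: differentiate numerator and denominator separately.
  f(x) = -x + sin(x)   ⇒   f'(x) = cos(x) - 1
  g(x) = (e^(x) - 1)^2   ⇒   g'(x) = 2·(e^(x) - 1)·e^(x)
  lim(x→0) f'(x)/g'(x) = lim(x→0) (cos(x) - 1)/(2·(e^(x) - 1)·e^(x))
  = 0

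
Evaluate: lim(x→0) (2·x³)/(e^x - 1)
This is a 0/0 indeterminate form.

Apply L'Hôpital's rule: differentiate numerator and denominator separately.
  f(x) = 2·x^3   ⇒   f'(x) = 6·x^2
  g(x) = e^(x) - 1   ⇒   g'(x) = e^(x)
  lim(x→0) f'(x)/g'(x) = lim(x→0) (6·x^2)/(e^(x))
  = 0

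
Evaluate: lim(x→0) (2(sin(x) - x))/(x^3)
This is a 0/0 indeterminate form.

Apply L'Hôpital's rule: differentiate numerator and denominator separately.
  f(x) = -2·x + 2·sin(x)   ⇒   f'(x) = 2·cos(x) - 2
  g(x) = x^3   ⇒   g'(x) = 3·x^2
  lim(x→0) f'(x)/g'(x) = lim(x→0) (2·cos(x) - 2)/(3·x^2)
  = -1/3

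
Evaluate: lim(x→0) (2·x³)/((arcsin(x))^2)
This is a 0/0 indeterminate form.

Apply L'Hôpital's rule: differentiate numerator and denominator separately.
  f(x) = 2·x^3   ⇒   f'(x) = 6·x^2
  g(x) = asin(x)^2   ⇒   g'(x) = 2·asin(x)/sqrt(1 - x^2)
  lim(x→0) f'(x)/g'(x) = lim(x→0) (6·x^2)/(2·asin(x)/sqrt(1 - x^2))
  = 0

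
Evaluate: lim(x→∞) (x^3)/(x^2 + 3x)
This is an ∞/∞ indeterminate form.

Apply L'Hôpital's rule: differentiate numerator and denominator separately.
  f(x) = x^3   ⇒   f'(x) = 3·x^2
  g(x) = x^2 + 3·x   ⇒   g'(x) = 2·x + 3
  lim(x→∞) f'(x)/g'(x) = lim(x→∞) (3·x^2)/(2·x + 3)
  = ∞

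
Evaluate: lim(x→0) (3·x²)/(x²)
This is a 0/0 indeterminate form.

Apply L'Hôpital's rule: differentiate numerator and denominator separately.
  f(x) = 3·x^2   ⇒   f'(x) = 6·x
  g(x) = x^2   ⇒   g'(x) = 2·x
  lim(x→0) f'(x)/g'(x) = lim(x→0) (6·x)/(2·x)
  = 3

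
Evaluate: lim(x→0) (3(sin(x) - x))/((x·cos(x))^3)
This is a 0/0 indeterminate form.

Apply L'Hôpital's rule: differentiate numerator and denominator separately.
  f(x) = -3·x + 3·sin(x)   ⇒   f'(x) = 3·cos(x) - 3
  g(x) = x^3·cos(x)^3   ⇒   g'(x) = -3·x^3·sin(x)·cos(x)^2 + 3·x^2·cos(x)^3
  lim(x→0) f'(x)/g'(x) = lim(x→0) (3·cos(x) - 3)/(-3·x^3·sin(x)·cos(x)^2 + 3·x^2·cos(x)^3)
  = -1/2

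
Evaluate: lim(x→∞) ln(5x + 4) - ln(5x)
This is an ∞-∞ indeterminate form.

Combine fractions or rationalize to convert ∞-∞ to 0/0 form:
  lim(x→∞) ln(5x + 4) - ln(5x) = 0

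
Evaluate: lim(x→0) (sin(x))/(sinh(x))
This is a 0/0 indeterminate form.

Apply L'Hôpital's rule: differentiate numerator and denominator separately.
  f(x) = sin(x)   ⇒   f'(x) = cos(x)
  g(x) = sinh(x)   ⇒   g'(x) = cosh(x)
  lim(x→0) f'(x)/g'(x) = lim(x→0) (cos(x))/(cosh(x))
  = 1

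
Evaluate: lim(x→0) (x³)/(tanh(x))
This is a 0/0 indeterminate form.

Apply L'Hôpital's rule: differentiate numerator and denominator separately.
  f(x) = x^3   ⇒   f'(x) = 3·x^2
  g(x) = tanh(x)   ⇒   g'(x) = 1 - tanh(x)^2
  lim(x→0) f'(x)/g'(x) = lim(x→0) (3·x^2)/(1 - tanh(x)^2)
  = 0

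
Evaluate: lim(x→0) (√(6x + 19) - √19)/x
This is a standard limit.

Factor or rationalize the expression:
  lim(x→0) (√(6x + 19) - √19)/x = 3·sqrt(19)/19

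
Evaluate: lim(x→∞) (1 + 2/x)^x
This is an exponential indeterminate form.

For exponential indeterminate forms, take the natural log:
  Let L = lim(x→∞) (1 + 2/x)^x
  Then ln(L) = lim(x→∞) [exponent × ln(base)]
  Evaluate using L'Hôpital or standard limits, then exponentiate.
  L = e²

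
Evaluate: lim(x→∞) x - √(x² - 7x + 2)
This is an ∞-∞ indeterminate form.

Combine fractions or rationalize to convert ∞-∞ to 0/0 form:
  lim(x→∞) x - √(x² - 7x + 2) = 7/2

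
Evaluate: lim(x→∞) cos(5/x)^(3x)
This is an exponential indeterminate form.

For exponential indeterminate forms, take the natural log:
  Let L = lim(x→∞) cos(5/x)^(3x)
  Then ln(L) = lim(x→∞) [exponent × ln(base)]
  Evaluate using L'Hôpital or standard limits, then exponentiate.
  L = 1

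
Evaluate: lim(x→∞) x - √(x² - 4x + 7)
This is an ∞-∞ indeterminate form.

Combine fractions or rationalize to convert ∞-∞ to 0/0 form:
  lim(x→∞) x - √(x² - 4x + 7) = 2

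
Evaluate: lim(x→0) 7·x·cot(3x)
This is a 0·∞ indeterminate form.

Rewrite 0·∞ as a quotient (0/0 or ∞/∞ form), then apply L'Hôpital's rule:
  lim(x→0) 7·x·cot(3x) = 7/3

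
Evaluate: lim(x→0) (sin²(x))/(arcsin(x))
This is a 0/0 indeterminate form.

Apply L'Hôpital's rule: differentiate numerator and denominator separately.
  f(x) = sin(x)^2   ⇒   f'(x) = 2·sin(x)·cos(x)
  g(x) = asin(x)   ⇒   g'(x) = 1/sqrt(1 - x^2)
  lim(x→0) f'(x)/g'(x) = lim(x→0) (2·sin(x)·cos(x))/(1/sqrt(1 - x^2))
  = 0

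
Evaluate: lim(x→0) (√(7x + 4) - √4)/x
This is a standard limit.

Factor or rationalize the expression:
  lim(x→0) (√(7x + 4) - √4)/x = 7/4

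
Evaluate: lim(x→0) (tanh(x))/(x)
This is a 0/0 indeterminate form.

Apply L'Hôpital's rule: differentiate numerator and denominator separately.
  f(x) = tanh(x)   ⇒   f'(x) = 1 - tanh(x)^2
  g(x) = x   ⇒   g'(x) = 1
  lim(x→0) f'(x)/g'(x) = lim(x→0) (1 - tanh(x)^2)/(1)
  = 1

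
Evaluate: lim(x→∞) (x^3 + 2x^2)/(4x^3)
This is an ∞/∞ indeterminate form.

Apply L'Hôpital's rule: differentiate numerator and denominator separately.
  f(x) = x^3 + 2·x^2   ⇒   f'(x) = 3·x^2 + 4·x
  g(x) = 4·x^3   ⇒   g'(x) = 12·x^2
  lim(x→∞) f'(x)/g'(x) = lim(x→∞) (3·x^2 + 4·x)/(12·x^2)
  = 1/4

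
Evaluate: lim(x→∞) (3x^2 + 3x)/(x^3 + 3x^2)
This is an ∞/∞ indeterminate form.

Apply L'Hôpital's rule: differentiate numerator and denominator separately.
  f(x) = 3·x^2 + 3·x   ⇒   f'(x) = 6·x + 3
  g(x) = x^3 + 3·x^2   ⇒   g'(x) = 3·x^2 + 6·x
  lim(x→∞) f'(x)/g'(x) = lim(x→∞) (6·x + 3)/(3·x^2 + 6·x)
  = 0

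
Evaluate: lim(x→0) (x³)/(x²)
This is a 0/0 indeterminate form.

Apply L'Hôpital's rule: differentiate numerator and denominator separately.
  f(x) = x^3   ⇒   f'(x) = 3·x^2
  g(x) = x^2   ⇒   g'(x) = 2·x
  lim(x→0) f'(x)/g'(x) = lim(x→0) (3·x^2)/(2·x)
  = 0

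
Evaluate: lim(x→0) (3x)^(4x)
This is an exponential indeterminate form.

For exponential indeterminate forms, take the natural log:
  Let L = lim(x→0) (3x)^(4x)
  Then ln(L) = lim(x→0) [exponent × ln(base)]
  Evaluate using L'Hôpital or standard limits, then exponentiate.
  L = 1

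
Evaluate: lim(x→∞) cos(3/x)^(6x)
This is an exponential indeterminate form.

For exponential indeterminate forms, take the natural log:
  Let L = lim(x→∞) cos(3/x)^(6x)
  Then ln(L) = lim(x→∞) [exponent × ln(base)]
  Evaluate using L'Hôpital or standard limits, then exponentiate.
  L = 1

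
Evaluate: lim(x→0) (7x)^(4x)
This is an exponential indeterminate form.

For exponential indeterminate forms, take the natural log:
  Let L = lim(x→0) (7x)^(4x)
  Then ln(L) = lim(x→0) [exponent × ln(base)]
  Evaluate using L'Hôpital or standard limits, then exponentiate.
  L = 1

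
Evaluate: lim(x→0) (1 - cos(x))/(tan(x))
This is a 0/0 indeterminate form.

Apply L'Hôpital's rule: differentiate numerator and denominator separately.
  f(x) = 1 - cos(x)   ⇒   f'(x) = sin(x)
  g(x) = tan(x)   ⇒   g'(x) = tan(x)^2 + 1
  lim(x→0) f'(x)/g'(x) = lim(x→0) (sin(x))/(tan(x)^2 + 1)
  = 0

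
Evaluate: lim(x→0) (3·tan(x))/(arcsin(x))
This is a 0/0 indeterminate form.

Apply L'Hôpital's rule: differentiate numerator and denominator separately.
  f(x) = 3·tan(x)   ⇒   f'(x) = 3·tan(x)^2 + 3
  g(x) = asin(x)   ⇒   g'(x) = 1/sqrt(1 - x^2)
  lim(x→0) f'(x)/g'(x) = lim(x→0) (3·tan(x)^2 + 3)/(1/sqrt(1 - x^2))
  = 3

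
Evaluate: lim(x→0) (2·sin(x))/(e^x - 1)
This is a 0/0 indeterminate form.

Apply L'Hôpital's rule: differentiate numerator and denominator separately.
  f(x) = 2·sin(x)   ⇒   f'(x) = 2·cos(x)
  g(x) = e^(x) - 1   ⇒   g'(x) = e^(x)
  lim(x→0) f'(x)/g'(x) = lim(x→0) (2·cos(x))/(e^(x))
  = 2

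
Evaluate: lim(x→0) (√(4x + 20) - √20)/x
This is a standard limit.

Factor or rationalize the expression:
  lim(x→0) (√(4x + 20) - √20)/x = sqrt(5)/5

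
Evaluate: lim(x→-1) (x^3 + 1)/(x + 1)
This is a standard limit.

Factor or rationalize the expression:
  lim(x→-1) (x^3 + 1)/(x + 1) = 3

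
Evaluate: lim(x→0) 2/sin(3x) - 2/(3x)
This is an ∞-∞ indeterminate form.

Combine fractions or rationalize to convert ∞-∞ to 0/0 form:
  lim(x→0) 2/sin(3x) - 2/(3x) = 0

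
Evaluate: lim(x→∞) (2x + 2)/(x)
This is an ∞/∞ indeterminate form.

Apply L'Hôpital's rule: differentiate numerator and denominator separately.
  f(x) = 2·x + 2   ⇒   f'(x) = 2
  g(x) = x   ⇒   g'(x) = 1
  lim(x→∞) f'(x)/g'(x) = lim(x→∞) (2)/(1)
  = 2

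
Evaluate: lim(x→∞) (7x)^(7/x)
This is an exponential indeterminate form.

For exponential indeterminate forms, take the natural log:
  Let L = lim(x→∞) (7x)^(7/x)
  Then ln(L) = lim(x→∞) [exponent × ln(base)]
  Evaluate using L'Hôpital or standard limits, then exponentiate.
  L = 1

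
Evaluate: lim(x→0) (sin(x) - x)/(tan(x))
This is a 0/0 indeterminate form.

Apply L'Hôpital's rule: differentiate numerator and denominator separately.
  f(x) = -x + sin(x)   ⇒   f'(x) = cos(x) - 1
  g(x) = tan(x)   ⇒   g'(x) = tan(x)^2 + 1
  lim(x→0) f'(x)/g'(x) = lim(x→0) (cos(x) - 1)/(tan(x)^2 + 1)
  = 0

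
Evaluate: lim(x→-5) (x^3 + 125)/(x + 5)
This is a standard limit.

Factor or rationalize the expression:
  lim(x→-5) (x^3 + 125)/(x + 5) = 75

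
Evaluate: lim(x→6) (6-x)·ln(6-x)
This is a 0·∞ indeterminate form.

Rewrite 0·∞ as a quotient (0/0 or ∞/∞ form), then apply L'Hôpital's rule:
  lim(x→6) (6-x)·ln(6-x) = 0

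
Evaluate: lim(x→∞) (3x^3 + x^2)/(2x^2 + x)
This is an ∞/∞ indeterminate form.

Apply L'Hôpital's rule: differentiate numerator and denominator separately.
  f(x) = 3·x^3 + x^2   ⇒   f'(x) = 9·x^2 + 2·x
  g(x) = 2·x^2 + x   ⇒   g'(x) = 4·x + 1
  lim(x→∞) f'(x)/g'(x) = lim(x→∞) (9·x^2 + 2·x)/(4·x + 1)
  = ∞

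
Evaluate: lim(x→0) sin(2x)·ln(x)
This is a 0·∞ indeterminate form.

Rewrite 0·∞ as a quotient (0/0 or ∞/∞ form), then apply L'Hôpital's rule:
  lim(x→0) sin(2x)·ln(x) = 0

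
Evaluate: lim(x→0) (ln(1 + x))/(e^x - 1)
This is a 0/0 indeterminate form.

Apply L'Hôpital's rule: differentiate numerator and denominator separately.
  f(x) = ln(x + 1)   ⇒   f'(x) = 1/(x + 1)
  g(x) = e^(x) - 1   ⇒   g'(x) = e^(x)
  lim(x→0) f'(x)/g'(x) = lim(x→0) (1/(x + 1))/(e^(x))
  = 1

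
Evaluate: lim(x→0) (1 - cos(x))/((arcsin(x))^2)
This is a 0/0 indeterminate form.

Apply L'Hôpital's rule: differentiate numerator and denominator separately.
  f(x) = 1 - cos(x)   ⇒   f'(x) = sin(x)
  g(x) = asin(x)^2   ⇒   g'(x) = 2·asin(x)/sqrt(1 - x^2)
  lim(x→0) f'(x)/g'(x) = lim(x→0) (sin(x))/(2·asin(x)/sqrt(1 - x^2))
  = 1/2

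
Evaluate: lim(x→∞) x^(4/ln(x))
This is an exponential indeterminate form.

For exponential indeterminate forms, take the natural log:
  Let L = lim(x→∞) x^(4/ln(x))
  Then ln(L) = lim(x→∞) [exponent × ln(base)]
  Evaluate using L'Hôpital or standard limits, then exponentiate.
  L = e^(4)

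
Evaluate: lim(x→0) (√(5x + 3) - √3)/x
This is a standard limit.

Factor or rationalize the expression:
  lim(x→0) (√(5x + 3) - √3)/x = 5·sqrt(3)/6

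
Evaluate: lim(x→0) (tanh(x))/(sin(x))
This is a 0/0 indeterminate form.

Apply L'Hôpital's rule: differentiate numerator and denominator separately.
  f(x) = tanh(x)   ⇒   f'(x) = 1 - tanh(x)^2
  g(x) = sin(x)   ⇒   g'(x) = cos(x)
  lim(x→0) f'(x)/g'(x) = lim(x→0) (1 - tanh(x)^2)/(cos(x))
  = 1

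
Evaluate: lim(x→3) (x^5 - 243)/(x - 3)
This is a standard limit.

Factor or rationalize the expression:
  lim(x→3) (x^5 - 243)/(x - 3) = 405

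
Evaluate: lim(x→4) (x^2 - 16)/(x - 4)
This is a standard limit.

Factor or rationalize the expression:
  lim(x→4) (x^2 - 16)/(x - 4) = 8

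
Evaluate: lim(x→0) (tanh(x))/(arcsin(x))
This is a 0/0 indeterminate form.

Apply L'Hôpital's rule: differentiate numerator and denominator separately.
  f(x) = tanh(x)   ⇒   f'(x) = 1 - tanh(x)^2
  g(x) = asin(x)   ⇒   g'(x) = 1/sqrt(1 - x^2)
  lim(x→0) f'(x)/g'(x) = lim(x→0) (1 - tanh(x)^2)/(1/sqrt(1 - x^2))
  = 1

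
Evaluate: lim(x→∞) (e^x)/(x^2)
This is an ∞/∞ indeterminate form.

Apply L'Hôpital's rule: differentiate numerator and denominator separately.
  f(x) = e^(x)   ⇒   f'(x) = e^(x)
  g(x) = x^2   ⇒   g'(x) = 2·x
  lim(x→∞) f'(x)/g'(x) = lim(x→∞) (e^(x))/(2·x)
  = ∞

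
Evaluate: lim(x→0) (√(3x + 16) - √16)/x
This is a standard limit.

Factor or rationalize the expression:
  lim(x→0) (√(3x + 16) - √16)/x = 3/8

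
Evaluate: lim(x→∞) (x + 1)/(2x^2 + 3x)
This is an ∞/∞ indeterminate form.

Apply L'Hôpital's rule: differentiate numerator and denominator separately.
  f(x) = x + 1   ⇒   f'(x) = 1
  g(x) = 2·x^2 + 3·x   ⇒   g'(x) = 4·x + 3
  lim(x→∞) f'(x)/g'(x) = lim(x→∞) (1)/(4·x + 3)
  = 0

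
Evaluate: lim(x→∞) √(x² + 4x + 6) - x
This is an ∞-∞ indeterminate form.

Combine fractions or rationalize to convert ∞-∞ to 0/0 form:
  lim(x→∞) √(x² + 4x + 6) - x = 2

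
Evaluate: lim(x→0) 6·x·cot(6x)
This is a 0·∞ indeterminate form.

Rewrite 0·∞ as a quotient (0/0 or ∞/∞ form), then apply L'Hôpital's rule:
  lim(x→0) 6·x·cot(6x) = 1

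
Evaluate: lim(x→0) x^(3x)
This is an exponential indeterminate form.

For exponential indeterminate forms, take the natural log:
  Let L = lim(x→0) x^(3x)
  Then ln(L) = lim(x→0) [exponent × ln(base)]
  Evaluate using L'Hôpital or standard limits, then exponentiate.
  L = 1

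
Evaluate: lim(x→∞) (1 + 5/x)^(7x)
This is an exponential indeterminate form.

For exponential indeterminate forms, take the natural log:
  Let L = lim(x→∞) (1 + 5/x)^(7x)
  Then ln(L) = lim(x→∞) [exponent × ln(base)]
  Evaluate using L'Hôpital or standard limits, then exponentiate.
  L = e^(35)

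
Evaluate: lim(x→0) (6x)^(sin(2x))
This is an exponential indeterminate form.

For exponential indeterminate forms, take the natural log:
  Let L = lim(x→0) (6x)^(sin(2x))
  Then ln(L) = lim(x→0) [exponent × ln(base)]
  Evaluate using L'Hôpital or standard limits, then exponentiate.
  L = 1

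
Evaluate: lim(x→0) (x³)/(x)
This is a 0/0 indeterminate form.

Apply L'Hôpital's rule: differentiate numerator and denominator separately.
  f(x) = x^3   ⇒   f'(x) = 3·x^2
  g(x) = x   ⇒   g'(x) = 1
  lim(x→0) f'(x)/g'(x) = lim(x→0) (3·x^2)/(1)
  = 0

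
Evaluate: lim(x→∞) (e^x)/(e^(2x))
This is an ∞/∞ indeterminate form.

Apply L'Hôpital's rule: differentiate numerator and denominator separately.
  f(x) = e^(x)   ⇒   f'(x) = e^(x)
  g(x) = e^(2·x)   ⇒   g'(x) = 2·e^(2·x)
  lim(x→∞) f'(x)/g'(x) = lim(x→∞) (e^(x))/(2·e^(2·x))
  = 0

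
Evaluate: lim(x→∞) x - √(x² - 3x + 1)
This is an ∞-∞ indeterminate form.

Combine fractions or rationalize to convert ∞-∞ to 0/0 form:
  lim(x→∞) x - √(x² - 3x + 1) = 3/2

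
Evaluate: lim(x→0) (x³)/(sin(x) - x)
This is a 0/0 indeterminate form.

Apply L'Hôpital's rule: differentiate numerator and denominator separately.
  f(x) = x^3   ⇒   f'(x) = 3·x^2
  g(x) = -x + sin(x)   ⇒   g'(x) = cos(x) - 1
  lim(x→0) f'(x)/g'(x) = lim(x→0) (3·x^2)/(cos(x) - 1)
  = -6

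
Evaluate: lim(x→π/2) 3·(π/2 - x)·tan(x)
This is a 0·∞ indeterminate form.

Rewrite 0·∞ as a quotient (0/0 or ∞/∞ form), then apply L'Hôpital's rule:
  lim(x→π/2) 3·(π/2 - x)·tan(x) = 3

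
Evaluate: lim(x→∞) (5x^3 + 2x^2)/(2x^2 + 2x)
This is an ∞/∞ indeterminate form.

Apply L'Hôpital's rule: differentiate numerator and denominator separately.
  f(x) = 5·x^3 + 2·x^2   ⇒   f'(x) = 15·x^2 + 4·x
  g(x) = 2·x^2 + 2·x   ⇒   g'(x) = 4·x + 2
  lim(x→∞) f'(x)/g'(x) = lim(x→∞) (15·x^2 + 4·x)/(4·x + 2)
  = ∞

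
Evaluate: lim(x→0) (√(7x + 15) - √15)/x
This is a standard limit.

Factor or rationalize the expression:
  lim(x→0) (√(7x + 15) - √15)/x = 7·sqrt(15)/30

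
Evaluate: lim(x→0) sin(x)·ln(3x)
This is a 0·∞ indeterminate form.

Rewrite 0·∞ as a quotient (0/0 or ∞/∞ form), then apply L'Hôpital's rule:
  lim(x→0) sin(x)·ln(3x) = 0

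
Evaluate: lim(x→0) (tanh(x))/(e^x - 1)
This is a 0/0 indeterminate form.

Apply L'Hôpital's rule: differentiate numerator and denominator separately.
  f(x) = tanh(x)   ⇒   f'(x) = 1 - tanh(x)^2
  g(x) = e^(x) - 1   ⇒   g'(x) = e^(x)
  lim(x→0) f'(x)/g'(x) = lim(x→0) (1 - tanh(x)^2)/(e^(x))
  = 1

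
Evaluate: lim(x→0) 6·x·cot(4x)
This is a 0·∞ indeterminate form.

Rewrite 0·∞ as a quotient (0/0 or ∞/∞ form), then apply L'Hôpital's rule:
  lim(x→0) 6·x·cot(4x) = 3/2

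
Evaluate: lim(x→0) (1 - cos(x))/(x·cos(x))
This is a 0/0 indeterminate form.

Apply L'Hôpital's rule: differentiate numerator and denominator separately.
  f(x) = 1 - cos(x)   ⇒   f'(x) = sin(x)
  g(x) = x·cos(x)   ⇒   g'(x) = -x·sin(x) + cos(x)
  lim(x→0) f'(x)/g'(x) = lim(x→0) (sin(x))/(-x·sin(x) + cos(x))
  = 0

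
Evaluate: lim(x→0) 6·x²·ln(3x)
This is a 0·∞ indeterminate form.

Rewrite 0·∞ as a quotient (0/0 or ∞/∞ form), then apply L'Hôpital's rule:
  lim(x→0) 6·x²·ln(3x) = 0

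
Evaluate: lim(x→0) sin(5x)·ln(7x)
This is a 0·∞ indeterminate form.

Rewrite 0·∞ as a quotient (0/0 or ∞/∞ form), then apply L'Hôpital's rule:
  lim(x→0) sin(5x)·ln(7x) = 0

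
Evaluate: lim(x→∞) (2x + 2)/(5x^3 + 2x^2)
This is an ∞/∞ indeterminate form.

Apply L'Hôpital's rule: differentiate numerator and denominator separately.
  f(x) = 2·x + 2   ⇒   f'(x) = 2
  g(x) = 5·x^3 + 2·x^2   ⇒   g'(x) = 15·x^2 + 4·x
  lim(x→∞) f'(x)/g'(x) = lim(x→∞) (2)/(15·x^2 + 4·x)
  = 0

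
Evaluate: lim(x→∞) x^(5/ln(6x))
This is an exponential indeterminate form.

For exponential indeterminate forms, take the natural log:
  Let L = lim(x→∞) x^(5/ln(6x))
  Then ln(L) = lim(x→∞) [exponent × ln(base)]
  Evaluate using L'Hôpital or standard limits, then exponentiate.
  L = e^(5)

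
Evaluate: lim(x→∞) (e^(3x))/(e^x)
This is an ∞/∞ indeterminate form.

Apply L'Hôpital's rule: differentiate numerator and denominator separately.
  f(x) = e^(3·x)   ⇒   f'(x) = 3·e^(3·x)
  g(x) = e^(x)   ⇒   g'(x) = e^(x)
  lim(x→∞) f'(x)/g'(x) = lim(x→∞) (3·e^(3·x))/(e^(x))
  = ∞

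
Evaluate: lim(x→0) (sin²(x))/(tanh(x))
This is a 0/0 indeterminate form.

Apply L'Hôpital's rule: differentiate numerator and denominator separately.
  f(x) = sin(x)^2   ⇒   f'(x) = 2·sin(x)·cos(x)
  g(x) = tanh(x)   ⇒   g'(x) = 1 - tanh(x)^2
  lim(x→0) f'(x)/g'(x) = lim(x→0) (2·sin(x)·cos(x))/(1 - tanh(x)^2)
  = 0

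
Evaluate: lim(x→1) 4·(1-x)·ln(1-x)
This is a 0·∞ indeterminate form.

Rewrite 0·∞ as a quotient (0/0 or ∞/∞ form), then apply L'Hôpital's rule:
  lim(x→1) 4·(1-x)·ln(1-x) = 0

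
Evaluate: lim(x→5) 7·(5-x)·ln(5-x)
This is a 0·∞ indeterminate form.

Rewrite 0·∞ as a quotient (0/0 or ∞/∞ form), then apply L'Hôpital's rule:
  lim(x→5) 7·(5-x)·ln(5-x) = 0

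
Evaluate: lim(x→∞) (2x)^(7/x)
This is an exponential indeterminate form.

For exponential indeterminate forms, take the natural log:
  Let L = lim(x→∞) (2x)^(7/x)
  Then ln(L) = lim(x→∞) [exponent × ln(base)]
  Evaluate using L'Hôpital or standard limits, then exponentiate.
  L = 1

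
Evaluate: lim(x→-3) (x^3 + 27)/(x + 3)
This is a standard limit.

Factor or rationalize the expression:
  lim(x→-3) (x^3 + 27)/(x + 3) = 27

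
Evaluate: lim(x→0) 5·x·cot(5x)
This is a 0·∞ indeterminate form.

Rewrite 0·∞ as a quotient (0/0 or ∞/∞ form), then apply L'Hôpital's rule:
  lim(x→0) 5·x·cot(5x) = 1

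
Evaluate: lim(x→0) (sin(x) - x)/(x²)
This is a 0/0 indeterminate form.

Apply L'Hôpital's rule: differentiate numerator and denominator separately.
  f(x) = -x + sin(x)   ⇒   f'(x) = cos(x) - 1
  g(x) = x^2   ⇒   g'(x) = 2·x
  lim(x→0) f'(x)/g'(x) = lim(x→0) (cos(x) - 1)/(2·x)
  = 0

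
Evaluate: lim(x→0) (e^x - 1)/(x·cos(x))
This is a 0/0 indeterminate form.

Apply L'Hôpital's rule: differentiate numerator and denominator separately.
  f(x) = e^(x) - 1   ⇒   f'(x) = e^(x)
  g(x) = x·cos(x)   ⇒   g'(x) = -x·sin(x) + cos(x)
  lim(x→0) f'(x)/g'(x) = lim(x→0) (e^(x))/(-x·sin(x) + cos(x))
  = 1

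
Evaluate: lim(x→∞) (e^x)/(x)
This is an ∞/∞ indeterminate form.

Apply L'Hôpital's rule: differentiate numerator and denominator separately.
  f(x) = e^(x)   ⇒   f'(x) = e^(x)
  g(x) = x   ⇒   g'(x) = 1
  lim(x→∞) f'(x)/g'(x) = lim(x→∞) (e^(x))/(1)
  = ∞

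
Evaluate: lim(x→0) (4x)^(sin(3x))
This is an exponential indeterminate form.

For exponential indeterminate forms, take the natural log:
  Let L = lim(x→0) (4x)^(sin(3x))
  Then ln(L) = lim(x→0) [exponent × ln(base)]
  Evaluate using L'Hôpital or standard limits, then exponentiate.
  L = 1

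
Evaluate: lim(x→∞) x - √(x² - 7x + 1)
This is an ∞-∞ indeterminate form.

Combine fractions or rationalize to convert ∞-∞ to 0/0 form:
  lim(x→∞) x - √(x² - 7x + 1) = 7/2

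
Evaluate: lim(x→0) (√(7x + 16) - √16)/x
This is a standard limit.

Factor or rationalize the expression:
  lim(x→0) (√(7x + 16) - √16)/x = 7/8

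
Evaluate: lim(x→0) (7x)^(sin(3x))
This is an exponential indeterminate form.

For exponential indeterminate forms, take the natural log:
  Let L = lim(x→0) (7x)^(sin(3x))
  Then ln(L) = lim(x→0) [exponent × ln(base)]
  Evaluate using L'Hôpital or standard limits, then exponentiate.
  L = 1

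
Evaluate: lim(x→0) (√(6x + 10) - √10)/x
This is a standard limit.

Factor or rationalize the expression:
  lim(x→0) (√(6x + 10) - √10)/x = 3·sqrt(10)/10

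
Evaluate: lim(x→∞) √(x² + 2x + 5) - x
This is an ∞-∞ indeterminate form.

Combine fractions or rationalize to convert ∞-∞ to 0/0 form:
  lim(x→∞) √(x² + 2x + 5) - x = 1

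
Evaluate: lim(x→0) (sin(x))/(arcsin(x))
This is a 0/0 indeterminate form.

Apply L'Hôpital's rule: differentiate numerator and denominator separately.
  f(x) = sin(x)   ⇒   f'(x) = cos(x)
  g(x) = asin(x)   ⇒   g'(x) = 1/sqrt(1 - x^2)
  lim(x→0) f'(x)/g'(x) = lim(x→0) (cos(x))/(1/sqrt(1 - x^2))
  = 1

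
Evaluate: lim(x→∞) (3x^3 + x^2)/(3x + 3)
This is an ∞/∞ indeterminate form.

Apply L'Hôpital's rule: differentiate numerator and denominator separately.
  f(x) = 3·x^3 + x^2   ⇒   f'(x) = 9·x^2 + 2·x
  g(x) = 3·x + 3   ⇒   g'(x) = 3
  lim(x→∞) f'(x)/g'(x) = lim(x→∞) (9·x^2 + 2·x)/(3)
  = ∞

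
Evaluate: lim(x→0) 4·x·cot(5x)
This is a 0·∞ indeterminate form.

Rewrite 0·∞ as a quotient (0/0 or ∞/∞ form), then apply L'Hôpital's rule:
  lim(x→0) 4·x·cot(5x) = 4/5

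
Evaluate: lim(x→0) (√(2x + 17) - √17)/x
This is a standard limit.

Factor or rationalize the expression:
  lim(x→0) (√(2x + 17) - √17)/x = sqrt(17)/17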